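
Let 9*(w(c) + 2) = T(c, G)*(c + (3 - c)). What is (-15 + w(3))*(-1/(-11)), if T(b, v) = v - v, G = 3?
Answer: -17/11 ≈ -1.5455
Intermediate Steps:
T(b, v) = 0
w(c) = -2 (w(c) = -2 + (0*(c + (3 - c)))/9 = -2 + (0*3)/9 = -2 + (1/9)*0 = -2 + 0 = -2)
(-15 + w(3))*(-1/(-11)) = (-15 - 2)*(-1/(-11)) = -(-17)*(-1)/11 = -17*1/11 = -17/11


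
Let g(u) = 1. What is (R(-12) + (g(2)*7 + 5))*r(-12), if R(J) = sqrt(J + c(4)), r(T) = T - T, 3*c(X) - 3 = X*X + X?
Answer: 0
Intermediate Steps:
c(X) = 1 + X/3 + X**2/3 (c(X) = 1 + (X*X + X)/3 = 1 + (X**2 + X)/3 = 1 + (X + X**2)/3 = 1 + (X/3 + X**2/3) = 1 + X/3 + X**2/3)
r(T) = 0
R(J) = sqrt(23/3 + J) (R(J) = sqrt(J + (1 + (1/3)*4 + (1/3)*4**2)) = sqrt(J + (1 + 4/3 + (1/3)*16)) = sqrt(J + (1 + 4/3 + 16/3)) = sqrt(J + 23/3) = sqrt(23/3 + J))
(R(-12) + (g(2)*7 + 5))*r(-12) = (sqrt(69 + 9*(-12))/3 + (1*7 + 5))*0 = (sqrt(69 - 108)/3 + (7 + 5))*0 = (sqrt(-39)/3 + 12)*0 = ((I*sqrt(39))/3 + 12)*0 = (I*sqrt(39)/3 + 12)*0 = (12 + I*sqrt(39)/3)*0 = 0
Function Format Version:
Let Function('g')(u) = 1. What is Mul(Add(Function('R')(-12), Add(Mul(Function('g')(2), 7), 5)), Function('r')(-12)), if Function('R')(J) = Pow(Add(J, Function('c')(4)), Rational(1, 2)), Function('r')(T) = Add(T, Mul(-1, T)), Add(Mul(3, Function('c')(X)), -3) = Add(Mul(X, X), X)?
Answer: 0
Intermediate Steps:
Function('c')(X) = Add(1, Mul(Rational(1, 3), X), Mul(Rational(1, 3), Pow(X, 2))) (Function('c')(X) = Add(1, Mul(Rational(1, 3), Add(Mul(X, X), X))) = Add(1, Mul(Rational(1, 3), Add(Pow(X, 2), X))) = Add(1, Mul(Rational(1, 3), Add(X, Pow(X, 2)))) = Add(1, Add(Mul(Rational(1, 3), X), Mul(Rational(1, 3), Pow(X, 2)))) = Add(1, Mul(Rational(1, 3), X), Mul(Rational(1, 3), Pow(X, 2))))
Function('r')(T) = 0
Function('R')(J) = Pow(Add(Rational(23, 3), J), Rational(1, 2)) (Function('R')(J) = Pow(Add(J, Add(1, Mul(Rational(1, 3), 4), Mul(Rational(1, 3), Pow(4, 2)))), Rational(1, 2)) = Pow(Add(J, Add(1, Rational(4, 3), Mul(Rational(1, 3), 16))), Rational(1, 2)) = Pow(Add(J, Add(1, Rational(4, 3), Rational(16, 3))), Rational(1, 2)) = Pow(Add(J, Rational(23, 3)), Rational(1, 2)) = Pow(Add(Rational(23, 3), J), Rational(1, 2)))
Mul(Add(Function('R')(-12), Add(Mul(Function('g')(2), 7), 5)), Function('r')(-12)) = Mul(Add(Mul(Rational(1, 3), Pow(Add(69, Mul(9, -12)), Rational(1, 2))), Add(Mul(1, 7), 5)), 0) = Mul(Add(Mul(Rational(1, 3), Pow(Add(69, -108), Rational(1, 2))), Add(7, 5)), 0) = Mul(Add(Mul(Rational(1, 3), Pow(-39, Rational(1, 2))), 12), 0) = Mul(Add(Mul(Rational(1, 3), Mul(I, Pow(39, Rational(1, 2)))), 12), 0) = Mul(Add(Mul(Rational(1, 3), I, Pow(39, Rational(1, 2))), 12), 0) = Mul(Add(12, Mul(Rational(1, 3), I, Pow(39, Rational(1, 2)))), 0) = 0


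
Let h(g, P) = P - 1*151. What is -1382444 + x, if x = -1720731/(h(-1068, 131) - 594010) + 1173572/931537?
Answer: -254996063102918711/184453641370 ≈ -1.3824e+6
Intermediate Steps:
h(g, P) = -151 + P (h(g, P) = P - 151 = -151 + P)
x = 766687189569/184453641370 (x = -1720731/((-151 + 131) - 594010) + 1173572/931537 = -1720731/(-20 - 594010) + 1173572*(1/931537) = -1720731/(-594030) + 1173572/931537 = -1720731*(-1/594030) + 1173572/931537 = 573577/198010 + 1173572/931537 = 766687189569/184453641370 ≈ 4.1565)
-1382444 + x = -1382444 + 766687189569/184453641370 = -254996063102918711/184453641370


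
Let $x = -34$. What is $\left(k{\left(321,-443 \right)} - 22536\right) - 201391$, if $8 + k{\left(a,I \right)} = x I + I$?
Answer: $-209316$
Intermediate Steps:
$k{\left(a,I \right)} = -8 - 33 I$ ($k{\left(a,I \right)} = -8 + \left(- 34 I + I\right) = -8 - 33 I$)
$\left(k{\left(321,-443 \right)} - 22536\right) - 201391 = \left(\left(-8 - -14619\right) - 22536\right) - 201391 = \left(\left(-8 + 14619\right) - 22536\right) - 201391 = \left(14611 - 22536\right) - 201391 = -7925 - 201391 = -209316$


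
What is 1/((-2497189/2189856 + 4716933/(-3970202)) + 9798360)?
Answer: 4347085335456/42594296945644255247 ≈ 1.0206e-7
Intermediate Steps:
1/((-2497189/2189856 + 4716933/(-3970202)) + 9798360) = 1/((-2497189*1/2189856 + 4716933*(-1/3970202)) + 9798360) = 1/((-2497189/2189856 - 4716933/3970202) + 9798360) = 1/(-10121874396913/4347085335456 + 9798360) = 1/(42594296945644255247/4347085335456) = 4347085335456/42594296945644255247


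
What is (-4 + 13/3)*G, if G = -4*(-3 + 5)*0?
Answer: 0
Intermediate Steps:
G = 0 (G = -4*2*0 = -8*0 = 0)
(-4 + 13/3)*G = (-4 + 13/3)*0 = (⅓)*0 = 0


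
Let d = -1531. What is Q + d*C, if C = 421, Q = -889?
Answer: -645440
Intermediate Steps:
Q + d*C = -889 - 1531*421 = -889 - 644551 = -645440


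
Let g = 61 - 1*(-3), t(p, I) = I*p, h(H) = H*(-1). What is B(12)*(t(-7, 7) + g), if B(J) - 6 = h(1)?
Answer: 75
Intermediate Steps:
h(H) = -H
B(J) = 5 (B(J) = 6 - 1*1 = 6 - 1 = 5)
g = 64 (g = 61 + 3 = 64)
B(12)*(t(-7, 7) + g) = 5*(7*(-7) + 64) = 5*(-49 + 64) = 5*15 = 75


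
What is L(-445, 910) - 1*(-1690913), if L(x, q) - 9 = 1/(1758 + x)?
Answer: 2220180587/1313 ≈ 1.6909e+6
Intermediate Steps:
L(x, q) = 9 + 1/(1758 + x)
L(-445, 910) - 1*(-1690913) = (15823 + 9*(-445))/(1758 - 445) - 1*(-1690913) = (15823 - 4005)/1313 + 1690913 = (1/1313)*11818 + 1690913 = 11818/1313 + 1690913 = 2220180587/1313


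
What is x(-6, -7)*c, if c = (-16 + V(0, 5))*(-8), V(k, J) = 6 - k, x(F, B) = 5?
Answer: 400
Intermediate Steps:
c = 80 (c = (-16 + (6 - 1*0))*(-8) = (-16 + (6 + 0))*(-8) = (-16 + 6)*(-8) = -10*(-8) = 80)
x(-6, -7)*c = 5*80 = 400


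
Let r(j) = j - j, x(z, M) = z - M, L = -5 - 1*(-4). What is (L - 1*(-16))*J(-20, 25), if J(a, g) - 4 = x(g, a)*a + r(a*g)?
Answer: -13440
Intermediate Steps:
L = -1 (L = -5 + 4 = -1)
r(j) = 0
J(a, g) = 4 + a*(g - a) (J(a, g) = 4 + ((g - a)*a + 0) = 4 + (a*(g - a) + 0) = 4 + a*(g - a))
(L - 1*(-16))*J(-20, 25) = (-1 - 1*(-16))*(4 - 1*(-20)*(-20 - 1*25)) = (-1 + 16)*(4 - 1*(-20)*(-20 - 25)) = 15*(4 - 1*(-20)*(-45)) = 15*(4 - 900) = 15*(-896) = -13440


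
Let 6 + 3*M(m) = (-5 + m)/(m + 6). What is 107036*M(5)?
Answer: -214072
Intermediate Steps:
M(m) = -2 + (-5 + m)/(3*(6 + m)) (M(m) = -2 + ((-5 + m)/(m + 6))/3 = -2 + ((-5 + m)/(6 + m))/3 = -2 + (-5 + m)/(3*(6 + m)))
107036*M(5) = 107036*((-41 - 5*5)/(3*(6 + 5))) = 107036*((1/3)*(-41 - 25)/11) = 107036*((1/3)*(1/11)*(-66)) = 107036*(-2) = -214072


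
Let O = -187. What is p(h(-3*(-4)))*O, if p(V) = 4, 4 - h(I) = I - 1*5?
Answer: -748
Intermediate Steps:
h(I) = 9 - I (h(I) = 4 - (I - 1*5) = 4 - (I - 5) = 4 - (-5 + I) = 4 + (5 - I) = 9 - I)
p(h(-3*(-4)))*O = 4*(-187) = -748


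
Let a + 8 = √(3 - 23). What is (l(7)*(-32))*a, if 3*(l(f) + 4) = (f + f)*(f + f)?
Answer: 47104/3 - 11776*I*√5/3 ≈ 15701.0 - 8777.3*I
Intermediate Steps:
a = -8 + 2*I*√5 (a = -8 + √(3 - 23) = -8 + √(-20) = -8 + 2*I*√5 ≈ -8.0 + 4.4721*I)
l(f) = -4 + 4*f²/3 (l(f) = -4 + ((f + f)*(f + f))/3 = -4 + ((2*f)*(2*f))/3 = -4 + (4*f²)/3 = -4 + 4*f²/3)
(l(7)*(-32))*a = ((-4 + (4/3)*7²)*(-32))*(-8 + 2*I*√5) = ((-4 + (4/3)*49)*(-32))*(-8 + 2*I*√5) = ((-4 + 196/3)*(-32))*(-8 + 2*I*√5) = ((184/3)*(-32))*(-8 + 2*I*√5) = -5888*(-8 + 2*I*√5)/3 = 47104/3 - 11776*I*√5/3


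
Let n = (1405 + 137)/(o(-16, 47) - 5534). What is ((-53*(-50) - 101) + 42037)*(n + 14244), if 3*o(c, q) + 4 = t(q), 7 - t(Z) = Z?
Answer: 5285692548414/8323 ≈ 6.3507e+8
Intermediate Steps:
t(Z) = 7 - Z
o(c, q) = 1 - q/3 (o(c, q) = -4/3 + (7 - q)/3 = -4/3 + (7/3 - q/3) = 1 - q/3)
n = -2313/8323 (n = (1405 + 137)/((1 - ⅓*47) - 5534) = 1542/((1 - 47/3) - 5534) = 1542/(-44/3 - 5534) = 1542/(-16646/3) = 1542*(-3/16646) = -2313/8323 ≈ -0.27790)
((-53*(-50) - 101) + 42037)*(n + 14244) = ((-53*(-50) - 101) + 42037)*(-2313/8323 + 14244) = ((2650 - 101) + 42037)*(118550499/8323) = (2549 + 42037)*(118550499/8323) = 44586*(118550499/8323) = 5285692548414/8323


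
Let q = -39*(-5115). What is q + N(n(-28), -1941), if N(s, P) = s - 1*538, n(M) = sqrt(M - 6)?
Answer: 198947 + I*sqrt(34) ≈ 1.9895e+5 + 5.831*I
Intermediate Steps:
n(M) = sqrt(-6 + M)
q = 199485
N(s, P) = -538 + s (N(s, P) = s - 538 = -538 + s)
q + N(n(-28), -1941) = 199485 + (-538 + sqrt(-6 - 28)) = 199485 + (-538 + sqrt(-34)) = 199485 + (-538 + I*sqrt(34)) = 198947 + I*sqrt(34)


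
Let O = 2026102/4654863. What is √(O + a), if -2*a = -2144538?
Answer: √2581518396904024543/1551621 ≈ 1035.5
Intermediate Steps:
O = 2026102/4654863 (O = 2026102*(1/4654863) = 2026102/4654863 ≈ 0.43527)
a = 1072269 (a = -½*(-2144538) = 1072269)
√(O + a) = √(2026102/4654863 + 1072269) = √(4991267320249/4654863) = √2581518396904024543/1551621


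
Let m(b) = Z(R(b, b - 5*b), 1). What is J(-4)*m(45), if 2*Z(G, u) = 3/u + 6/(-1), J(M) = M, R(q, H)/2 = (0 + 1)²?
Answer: 6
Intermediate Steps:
R(q, H) = 2 (R(q, H) = 2*(0 + 1)² = 2*1² = 2*1 = 2)
Z(G, u) = -3 + 3/(2*u) (Z(G, u) = (3/u + 6/(-1))/2 = (3/u + 6*(-1))/2 = (3/u - 6)/2 = (-6 + 3/u)/2 = -3 + 3/(2*u))
m(b) = -3/2 (m(b) = -3 + (3/2)/1 = -3 + (3/2)*1 = -3 + 3/2 = -3/2)
J(-4)*m(45) = -4*(-3/2) = 6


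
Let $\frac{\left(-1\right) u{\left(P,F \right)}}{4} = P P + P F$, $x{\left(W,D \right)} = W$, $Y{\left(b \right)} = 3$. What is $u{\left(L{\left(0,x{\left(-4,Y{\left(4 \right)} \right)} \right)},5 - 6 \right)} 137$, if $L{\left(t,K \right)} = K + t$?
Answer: $-10960$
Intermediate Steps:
$u{\left(P,F \right)} = - 4 P^{2} - 4 F P$ ($u{\left(P,F \right)} = - 4 \left(P P + P F\right) = - 4 \left(P^{2} + F P\right) = - 4 P^{2} - 4 F P$)
$u{\left(L{\left(0,x{\left(-4,Y{\left(4 \right)} \right)} \right)},5 - 6 \right)} 137 = - 4 \left(-4 + 0\right) \left(\left(5 - 6\right) + \left(-4 + 0\right)\right) 137 = \left(-4\right) \left(-4\right) \left(\left(5 - 6\right) - 4\right) 137 = \left(-4\right) \left(-4\right) \left(-1 - 4\right) 137 = \left(-4\right) \left(-4\right) \left(-5\right) 137 = \left(-80\right) 137 = -10960$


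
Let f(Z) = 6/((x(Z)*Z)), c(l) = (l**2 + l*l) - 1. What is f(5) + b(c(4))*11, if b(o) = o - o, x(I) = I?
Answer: 6/25 ≈ 0.24000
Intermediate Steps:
c(l) = -1 + 2*l**2 (c(l) = (l**2 + l**2) - 1 = 2*l**2 - 1 = -1 + 2*l**2)
b(o) = 0
f(Z) = 6/Z**2 (f(Z) = 6/((Z*Z)) = 6/(Z**2) = 6/Z**2)
f(5) + b(c(4))*11 = 6/5**2 + 0*11 = 6*(1/25) + 0 = 6/25 + 0 = 6/25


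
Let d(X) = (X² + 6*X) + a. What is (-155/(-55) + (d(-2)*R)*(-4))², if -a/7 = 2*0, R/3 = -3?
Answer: 9840769/121 ≈ 81329.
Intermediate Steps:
R = -9 (R = 3*(-3) = -9)
a = 0 (a = -14*0 = -7*0 = 0)
d(X) = X² + 6*X (d(X) = (X² + 6*X) + 0 = X² + 6*X)
(-155/(-55) + (d(-2)*R)*(-4))² = (-155/(-55) + (-2*(6 - 2)*(-9))*(-4))² = (-155*(-1/55) + (-2*4*(-9))*(-4))² = (31/11 - 8*(-9)*(-4))² = (31/11 + 72*(-4))² = (31/11 - 288)² = (-3137/11)² = 9840769/121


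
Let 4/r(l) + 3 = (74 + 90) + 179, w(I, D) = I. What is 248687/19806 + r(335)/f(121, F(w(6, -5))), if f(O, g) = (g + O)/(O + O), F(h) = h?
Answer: 2689369217/213805770 ≈ 12.579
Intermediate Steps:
f(O, g) = (O + g)/(2*O) (f(O, g) = (O + g)/((2*O)) = (O + g)*(1/(2*O)) = (O + g)/(2*O))
r(l) = 1/85 (r(l) = 4/(-3 + ((74 + 90) + 179)) = 4/(-3 + (164 + 179)) = 4/(-3 + 343) = 4/340 = 4*(1/340) = 1/85)
248687/19806 + r(335)/f(121, F(w(6, -5))) = 248687/19806 + 1/(85*(((½)*(121 + 6)/121))) = 248687*(1/19806) + 1/(85*(((½)*(1/121)*127))) = 248687/19806 + 1/(85*(127/242)) = 248687/19806 + (1/85)*(242/127) = 248687/19806 + 242/10795 = 2689369217/213805770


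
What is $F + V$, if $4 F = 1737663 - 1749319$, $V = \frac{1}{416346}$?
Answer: $- \frac{1213232243}{416346} \approx -2914.0$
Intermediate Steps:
$V = \frac{1}{416346} \approx 2.4018 \cdot 10^{-6}$
$F = -2914$ ($F = \frac{1737663 - 1749319}{4} = \frac{1}{4} \left(-11656\right) = -2914$)
$F + V = -2914 + \frac{1}{416346} = - \frac{1213232243}{416346}$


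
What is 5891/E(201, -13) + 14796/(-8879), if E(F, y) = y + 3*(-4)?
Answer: -52676089/221975 ≈ -237.31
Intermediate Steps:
E(F, y) = -12 + y (E(F, y) = y - 12 = -12 + y)
5891/E(201, -13) + 14796/(-8879) = 5891/(-12 - 13) + 14796/(-8879) = 5891/(-25) + 14796*(-1/8879) = 5891*(-1/25) - 14796/8879 = -5891/25 - 14796/8879 = -52676089/221975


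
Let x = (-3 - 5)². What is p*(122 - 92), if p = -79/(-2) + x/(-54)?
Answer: 10345/9 ≈ 1149.4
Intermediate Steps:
x = 64 (x = (-8)² = 64)
p = 2069/54 (p = -79/(-2) + 64/(-54) = -79*(-½) + 64*(-1/54) = 79/2 - 32/27 = 2069/54 ≈ 38.315)
p*(122 - 92) = 2069*(122 - 92)/54 = (2069/54)*30 = 10345/9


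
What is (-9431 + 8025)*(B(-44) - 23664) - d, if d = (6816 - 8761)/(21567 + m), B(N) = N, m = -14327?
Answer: 48266833093/1448 ≈ 3.3333e+7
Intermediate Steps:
d = -389/1448 (d = (6816 - 8761)/(21567 - 14327) = -1945/7240 = -1945*1/7240 = -389/1448 ≈ -0.26865)
(-9431 + 8025)*(B(-44) - 23664) - d = (-9431 + 8025)*(-44 - 23664) - 1*(-389/1448) = -1406*(-23708) + 389/1448 = 33333448 + 389/1448 = 48266833093/1448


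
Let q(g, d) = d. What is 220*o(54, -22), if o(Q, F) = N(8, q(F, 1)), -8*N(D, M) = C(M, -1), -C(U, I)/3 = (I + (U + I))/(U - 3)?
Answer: 165/4 ≈ 41.250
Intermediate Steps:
C(U, I) = -3*(U + 2*I)/(-3 + U) (C(U, I) = -3*(I + (U + I))/(U - 3) = -3*(I + (I + U))/(-3 + U) = -3*(U + 2*I)/(-3 + U))
N(D, M) = -3*(2 - M)/(8*(-3 + M)) (N(D, M) = -3*(-M - 2*(-1))/(8*(-3 + M)) = -3*(-M + 2)/(8*(-3 + M)) = -3*(2 - M)/(8*(-3 + M)))
o(Q, F) = 3/16 (o(Q, F) = 3*(-2 + 1)/(8*(-3 + 1)) = (3/8)*(-1)/(-2) = (3/8)*(-½)*(-1) = 3/16)
220*o(54, -22) = 220*(3/16) = 165/4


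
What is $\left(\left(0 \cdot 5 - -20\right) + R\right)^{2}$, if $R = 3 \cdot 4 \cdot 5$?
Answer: $6400$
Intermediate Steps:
$R = 60$ ($R = 12 \cdot 5 = 60$)
$\left(\left(0 \cdot 5 - -20\right) + R\right)^{2} = \left(\left(0 \cdot 5 - -20\right) + 60\right)^{2} = \left(\left(0 + 20\right) + 60\right)^{2} = \left(20 + 60\right)^{2} = 80^{2} = 6400$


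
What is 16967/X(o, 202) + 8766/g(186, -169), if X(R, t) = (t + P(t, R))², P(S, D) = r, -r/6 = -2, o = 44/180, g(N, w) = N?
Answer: 67433933/1419676 ≈ 47.500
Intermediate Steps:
o = 11/45 (o = 44*(1/180) = 11/45 ≈ 0.24444)
r = 12 (r = -6*(-2) = 12)
P(S, D) = 12
X(R, t) = (12 + t)² (X(R, t) = (t + 12)² = (12 + t)²)
16967/X(o, 202) + 8766/g(186, -169) = 16967/((12 + 202)²) + 8766/186 = 16967/(214²) + 8766*(1/186) = 16967/45796 + 1461/31 = 67433933/1419676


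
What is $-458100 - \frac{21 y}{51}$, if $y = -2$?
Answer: $- \frac{7787686}{17} \approx -4.581 \cdot 10^{5}$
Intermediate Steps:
$-458100 - \frac{21 y}{51} = -458100 - \frac{21 \left(-2\right)}{51} = -458100 - \left(-42\right) \frac{1}{51} = -458100 - - \frac{14}{17} = -458100 + \frac{14}{17} = - \frac{7787686}{17}$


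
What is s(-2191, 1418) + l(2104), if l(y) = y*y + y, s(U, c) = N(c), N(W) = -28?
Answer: 4428892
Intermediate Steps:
s(U, c) = -28
l(y) = y + y² (l(y) = y² + y = y + y²)
s(-2191, 1418) + l(2104) = -28 + 2104*(1 + 2104) = -28 + 2104*2105 = -28 + 4428920 = 4428892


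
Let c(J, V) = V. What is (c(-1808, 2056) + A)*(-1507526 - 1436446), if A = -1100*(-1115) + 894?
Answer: -3619466375400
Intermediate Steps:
A = 1227394 (A = 1226500 + 894 = 1227394)
(c(-1808, 2056) + A)*(-1507526 - 1436446) = (2056 + 1227394)*(-1507526 - 1436446) = 1229450*(-2943972) = -3619466375400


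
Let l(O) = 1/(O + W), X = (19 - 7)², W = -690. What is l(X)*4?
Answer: -2/273 ≈ -0.0073260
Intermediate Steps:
X = 144 (X = 12² = 144)
l(O) = 1/(-690 + O) (l(O) = 1/(O - 690) = 1/(-690 + O))
l(X)*4 = 4/(-690 + 144) = 4/(-546) = -1/546*4 = -2/273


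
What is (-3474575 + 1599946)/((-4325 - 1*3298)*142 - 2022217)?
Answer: 1874629/3104683 ≈ 0.60381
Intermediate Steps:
(-3474575 + 1599946)/((-4325 - 1*3298)*142 - 2022217) = -1874629/((-4325 - 3298)*142 - 2022217) = -1874629/(-7623*142 - 2022217) = -1874629/(-1082466 - 2022217) = -1874629/(-3104683) = -1874629*(-1/3104683) = 1874629/3104683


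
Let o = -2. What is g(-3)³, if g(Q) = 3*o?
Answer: -216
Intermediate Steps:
g(Q) = -6 (g(Q) = 3*(-2) = -6)
g(-3)³ = (-6)³ = -216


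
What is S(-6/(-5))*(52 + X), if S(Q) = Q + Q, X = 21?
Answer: 876/5 ≈ 175.20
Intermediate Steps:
S(Q) = 2*Q
S(-6/(-5))*(52 + X) = (2*(-6/(-5)))*(52 + 21) = (2*(-6*(-1/5)))*73 = (2*(6/5))*73 = (12/5)*73 = 876/5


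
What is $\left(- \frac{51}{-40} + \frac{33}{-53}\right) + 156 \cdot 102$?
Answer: $\frac{33734823}{2120} \approx 15913.0$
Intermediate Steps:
$\left(- \frac{51}{-40} + \frac{33}{-53}\right) + 156 \cdot 102 = \left(\left(-51\right) \left(- \frac{1}{40}\right) + 33 \left(- \frac{1}{53}\right)\right) + 15912 = \left(\frac{51}{40} - \frac{33}{53}\right) + 15912 = \frac{1383}{2120} + 15912 = \frac{33734823}{2120}$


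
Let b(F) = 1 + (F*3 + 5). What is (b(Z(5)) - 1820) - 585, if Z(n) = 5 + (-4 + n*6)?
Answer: -2306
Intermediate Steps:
Z(n) = 1 + 6*n (Z(n) = 5 + (-4 + 6*n) = 1 + 6*n)
b(F) = 6 + 3*F (b(F) = 1 + (3*F + 5) = 1 + (5 + 3*F) = 6 + 3*F)
(b(Z(5)) - 1820) - 585 = ((6 + 3*(1 + 6*5)) - 1820) - 585 = ((6 + 3*(1 + 30)) - 1820) - 585 = ((6 + 3*31) - 1820) - 585 = ((6 + 93) - 1820) - 585 = (99 - 1820) - 585 = -1721 - 585 = -2306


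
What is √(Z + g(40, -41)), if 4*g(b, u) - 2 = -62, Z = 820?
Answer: √805 ≈ 28.373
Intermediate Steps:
g(b, u) = -15 (g(b, u) = ½ + (¼)*(-62) = ½ - 31/2 = -15)
√(Z + g(40, -41)) = √(820 - 15) = √805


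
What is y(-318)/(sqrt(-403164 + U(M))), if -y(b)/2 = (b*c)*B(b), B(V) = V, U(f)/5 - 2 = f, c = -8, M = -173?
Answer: -10176*I*sqrt(371)/77 ≈ -2545.5*I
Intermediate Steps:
U(f) = 10 + 5*f
y(b) = 16*b**2 (y(b) = -2*b*(-8)*b = -2*(-8*b)*b = -(-16)*b**2 = 16*b**2)
y(-318)/(sqrt(-403164 + U(M))) = (16*(-318)**2)/(sqrt(-403164 + (10 + 5*(-173)))) = (16*101124)/(sqrt(-403164 + (10 - 865))) = 1617984/(sqrt(-403164 - 855)) = 1617984/(sqrt(-404019)) = 1617984/((33*I*sqrt(371))) = 1617984*(-I*sqrt(371)/12243) = -10176*I*sqrt(371)/77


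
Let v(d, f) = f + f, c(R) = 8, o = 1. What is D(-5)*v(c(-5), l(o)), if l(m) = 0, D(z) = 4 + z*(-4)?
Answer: 0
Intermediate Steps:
D(z) = 4 - 4*z
v(d, f) = 2*f
D(-5)*v(c(-5), l(o)) = (4 - 4*(-5))*(2*0) = (4 + 20)*0 = 24*0 = 0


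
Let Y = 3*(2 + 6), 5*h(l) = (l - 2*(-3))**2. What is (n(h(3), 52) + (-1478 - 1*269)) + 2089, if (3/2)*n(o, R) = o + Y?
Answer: 1844/5 ≈ 368.80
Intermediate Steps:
h(l) = (6 + l)**2/5 (h(l) = (l - 2*(-3))**2/5 = (l + 6)**2/5 = (6 + l)**2/5)
Y = 24 (Y = 3*8 = 24)
n(o, R) = 16 + 2*o/3 (n(o, R) = 2*(o + 24)/3 = 2*(24 + o)/3 = 16 + 2*o/3)
(n(h(3), 52) + (-1478 - 1*269)) + 2089 = ((16 + 2*((6 + 3)**2/5)/3) + (-1478 - 1*269)) + 2089 = ((16 + 2*((1/5)*9**2)/3) + (-1478 - 269)) + 2089 = ((16 + 2*((1/5)*81)/3) - 1747) + 2089 = ((16 + (2/3)*(81/5)) - 1747) + 2089 = ((16 + 54/5) - 1747) + 2089 = (134/5 - 1747) + 2089 = -8601/5 + 2089 = 1844/5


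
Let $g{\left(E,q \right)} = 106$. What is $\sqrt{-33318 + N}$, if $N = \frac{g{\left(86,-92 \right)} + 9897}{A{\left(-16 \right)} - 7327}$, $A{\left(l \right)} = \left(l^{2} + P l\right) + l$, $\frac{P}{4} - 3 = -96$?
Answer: $\frac{i \sqrt{42932433955}}{1135} \approx 182.56 i$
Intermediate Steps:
$P = -372$ ($P = 12 + 4 \left(-96\right) = 12 - 384 = -372$)
$A{\left(l \right)} = l^{2} - 371 l$ ($A{\left(l \right)} = \left(l^{2} - 372 l\right) + l = l^{2} - 371 l$)
$N = - \frac{10003}{1135}$ ($N = \frac{106 + 9897}{- 16 \left(-371 - 16\right) - 7327} = \frac{10003}{\left(-16\right) \left(-387\right) - 7327} = \frac{10003}{6192 - 7327} = \frac{10003}{-1135} = 10003 \left(- \frac{1}{1135}\right) = - \frac{10003}{1135} \approx -8.8132$)
$\sqrt{-33318 + N} = \sqrt{-33318 - \frac{10003}{1135}} = \sqrt{- \frac{37825933}{1135}} = \frac{i \sqrt{42932433955}}{1135}$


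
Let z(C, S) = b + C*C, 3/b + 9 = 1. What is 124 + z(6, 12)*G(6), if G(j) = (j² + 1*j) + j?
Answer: 1834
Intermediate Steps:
b = -3/8 (b = 3/(-9 + 1) = 3/(-8) = 3*(-⅛) = -3/8 ≈ -0.37500)
G(j) = j² + 2*j (G(j) = (j² + j) + j = (j + j²) + j = j² + 2*j)
z(C, S) = -3/8 + C² (z(C, S) = -3/8 + C*C = -3/8 + C²)
124 + z(6, 12)*G(6) = 124 + (-3/8 + 6²)*(6*(2 + 6)) = 124 + (-3/8 + 36)*(6*8) = 124 + (285/8)*48 = 124 + 1710 = 1834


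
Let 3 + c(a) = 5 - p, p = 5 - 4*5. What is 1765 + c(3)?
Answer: 1782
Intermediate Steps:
p = -15 (p = 5 - 20 = -15)
c(a) = 17 (c(a) = -3 + (5 - 1*(-15)) = -3 + (5 + 15) = -3 + 20 = 17)
1765 + c(3) = 1765 + 17 = 1782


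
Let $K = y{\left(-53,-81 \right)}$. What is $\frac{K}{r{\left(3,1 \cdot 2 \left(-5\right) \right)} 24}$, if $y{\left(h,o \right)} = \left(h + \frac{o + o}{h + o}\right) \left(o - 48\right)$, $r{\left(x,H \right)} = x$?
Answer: $\frac{74605}{804} \approx 92.792$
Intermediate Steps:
$y{\left(h,o \right)} = \left(-48 + o\right) \left(h + \frac{2 o}{h + o}\right)$ ($y{\left(h,o \right)} = \left(h + \frac{2 o}{h + o}\right) \left(-48 + o\right) = \left(-48 + o\right) \left(h + \frac{2 o}{h + o}\right)$)
$K = \frac{447630}{67}$ ($K = \frac{\left(-96\right) \left(-81\right) - 48 \left(-53\right)^{2} + 2 \left(-81\right)^{2} - 53 \left(-81\right)^{2} - 81 \left(-53\right)^{2} - \left(-2544\right) \left(-81\right)}{-53 - 81} = \frac{7776 - 134832 + 2 \cdot 6561 - 347733 - 227529 - 206064}{-134} = - \frac{7776 - 134832 + 13122 - 347733 - 227529 - 206064}{134} = \left(- \frac{1}{134}\right) \left(-895260\right) = \frac{447630}{67} \approx 6681.0$)
$\frac{K}{r{\left(3,1 \cdot 2 \left(-5\right) \right)} 24} = \frac{447630}{67 \cdot 3 \cdot 24} = \frac{447630}{67 \cdot 72} = \frac{447630}{67} \cdot \frac{1}{72} = \frac{74605}{804}$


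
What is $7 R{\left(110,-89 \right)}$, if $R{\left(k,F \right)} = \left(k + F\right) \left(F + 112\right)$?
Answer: $3381$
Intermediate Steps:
$R{\left(k,F \right)} = \left(112 + F\right) \left(F + k\right)$ ($R{\left(k,F \right)} = \left(F + k\right) \left(112 + F\right) = \left(112 + F\right) \left(F + k\right)$)
$7 R{\left(110,-89 \right)} = 7 \left(\left(-89\right)^{2} + 112 \left(-89\right) + 112 \cdot 110 - 9790\right) = 7 \left(7921 - 9968 + 12320 - 9790\right) = 7 \cdot 483 = 3381$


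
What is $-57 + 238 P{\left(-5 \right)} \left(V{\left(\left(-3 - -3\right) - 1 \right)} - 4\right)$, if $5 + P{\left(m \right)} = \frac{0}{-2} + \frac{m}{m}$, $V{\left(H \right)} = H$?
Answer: $4703$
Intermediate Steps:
$P{\left(m \right)} = -4$ ($P{\left(m \right)} = -5 + \left(\frac{0}{-2} + \frac{m}{m}\right) = -5 + \left(0 \left(- \frac{1}{2}\right) + 1\right) = -5 + \left(0 + 1\right) = -5 + 1 = -4$)
$-57 + 238 P{\left(-5 \right)} \left(V{\left(\left(-3 - -3\right) - 1 \right)} - 4\right) = -57 + 238 \left(- 4 \left(\left(\left(-3 - -3\right) - 1\right) - 4\right)\right) = -57 + 238 \left(- 4 \left(\left(\left(-3 + 3\right) - 1\right) - 4\right)\right) = -57 + 238 \left(- 4 \left(\left(0 - 1\right) - 4\right)\right) = -57 + 238 \left(- 4 \left(-1 - 4\right)\right) = -57 + 238 \left(\left(-4\right) \left(-5\right)\right) = -57 + 238 \cdot 20 = -57 + 4760 = 4703$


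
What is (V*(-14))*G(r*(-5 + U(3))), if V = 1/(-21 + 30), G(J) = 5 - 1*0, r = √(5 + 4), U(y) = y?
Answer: -70/9 ≈ -7.7778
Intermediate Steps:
r = 3 (r = √9 = 3)
G(J) = 5 (G(J) = 5 + 0 = 5)
V = ⅑ (V = 1/9 = ⅑ ≈ 0.11111)
(V*(-14))*G(r*(-5 + U(3))) = ((⅑)*(-14))*5 = -14/9*5 = -70/9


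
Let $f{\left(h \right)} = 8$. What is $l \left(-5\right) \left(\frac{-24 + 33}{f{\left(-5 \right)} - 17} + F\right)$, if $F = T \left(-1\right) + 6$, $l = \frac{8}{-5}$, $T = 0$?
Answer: $40$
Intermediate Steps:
$l = - \frac{8}{5}$ ($l = 8 \left(- \frac{1}{5}\right) = - \frac{8}{5} \approx -1.6$)
$F = 6$ ($F = 0 \left(-1\right) + 6 = 0 + 6 = 6$)
$l \left(-5\right) \left(\frac{-24 + 33}{f{\left(-5 \right)} - 17} + F\right) = \left(- \frac{8}{5}\right) \left(-5\right) \left(\frac{-24 + 33}{8 - 17} + 6\right) = 8 \left(\frac{9}{-9} + 6\right) = 8 \left(9 \left(- \frac{1}{9}\right) + 6\right) = 8 \left(-1 + 6\right) = 8 \cdot 5 = 40$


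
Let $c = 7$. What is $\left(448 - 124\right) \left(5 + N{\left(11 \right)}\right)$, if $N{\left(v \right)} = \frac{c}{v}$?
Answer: $\frac{20088}{11} \approx 1826.2$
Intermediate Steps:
$N{\left(v \right)} = \frac{7}{v}$
$\left(448 - 124\right) \left(5 + N{\left(11 \right)}\right) = \left(448 - 124\right) \left(5 + \frac{7}{11}\right) = 324 \left(5 + 7 \cdot \frac{1}{11}\right) = 324 \left(5 + \frac{7}{11}\right) = 324 \cdot \frac{62}{11} = \frac{20088}{11}$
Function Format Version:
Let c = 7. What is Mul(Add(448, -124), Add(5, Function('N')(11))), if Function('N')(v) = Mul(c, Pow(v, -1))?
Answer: Rational(20088, 11) ≈ 1826.2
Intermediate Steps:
Function('N')(v) = Mul(7, Pow(v, -1))
Mul(Add(448, -124), Add(5, Function('N')(11))) = Mul(Add(448, -124), Add(5, Mul(7, Pow(11, -1)))) = Mul(324, Add(5, Mul(7, Rational(1, 11)))) = Mul(324, Add(5, Rational(7, 11))) = Mul(324, Rational(62, 11)) = Rational(20088, 11)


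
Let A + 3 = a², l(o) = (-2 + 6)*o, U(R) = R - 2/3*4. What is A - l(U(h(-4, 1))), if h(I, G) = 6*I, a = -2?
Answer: 323/3 ≈ 107.67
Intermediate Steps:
U(R) = -8/3 + R (U(R) = R - 2*⅓*4 = R - ⅔*4 = R - 8/3 = -8/3 + R)
l(o) = 4*o
A = 1 (A = -3 + (-2)² = -3 + 4 = 1)
A - l(U(h(-4, 1))) = 1 - 4*(-8/3 + 6*(-4)) = 1 - 4*(-8/3 - 24) = 1 - 4*(-80)/3 = 1 - 1*(-320/3) = 1 + 320/3 = 323/3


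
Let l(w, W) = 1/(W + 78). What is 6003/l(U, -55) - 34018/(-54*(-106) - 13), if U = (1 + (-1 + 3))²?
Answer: 788478041/5711 ≈ 1.3806e+5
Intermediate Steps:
U = 9 (U = (1 + 2)² = 3² = 9)
l(w, W) = 1/(78 + W)
6003/l(U, -55) - 34018/(-54*(-106) - 13) = 6003/(1/(78 - 55)) - 34018/(-54*(-106) - 13) = 6003/(1/23) - 34018/(5724 - 13) = 6003/(1/23) - 34018/5711 = 6003*23 - 34018*1/5711 = 138069 - 34018/5711 = 788478041/5711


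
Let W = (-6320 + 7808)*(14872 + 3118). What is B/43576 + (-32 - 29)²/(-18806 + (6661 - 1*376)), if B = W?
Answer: 41876750653/68201887 ≈ 614.01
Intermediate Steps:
W = 26769120 (W = 1488*17990 = 26769120)
B = 26769120
B/43576 + (-32 - 29)²/(-18806 + (6661 - 1*376)) = 26769120/43576 + (-32 - 29)²/(-18806 + (6661 - 1*376)) = 26769120*(1/43576) + (-61)²/(-18806 + (6661 - 376)) = 3346140/5447 + 3721/(-18806 + 6285) = 3346140/5447 + 3721/(-12521) = 3346140/5447 + 3721*(-1/12521) = 3346140/5447 - 3721/12521 = 41876750653/68201887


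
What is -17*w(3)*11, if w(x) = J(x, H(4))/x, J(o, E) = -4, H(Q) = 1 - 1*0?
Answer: 748/3 ≈ 249.33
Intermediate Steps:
H(Q) = 1 (H(Q) = 1 + 0 = 1)
w(x) = -4/x
-17*w(3)*11 = -(-68)/3*11 = -17*(-4/3)*11 = (68/3)*11 = 748/3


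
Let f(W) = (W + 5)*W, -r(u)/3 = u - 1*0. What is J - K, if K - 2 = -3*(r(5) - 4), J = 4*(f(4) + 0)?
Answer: 85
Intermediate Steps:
r(u) = -3*u (r(u) = -3*(u - 1*0) = -3*(u + 0) = -3*u)
f(W) = W*(5 + W) (f(W) = (5 + W)*W = W*(5 + W))
J = 144 (J = 4*(4*(5 + 4) + 0) = 4*(4*9 + 0) = 4*(36 + 0) = 4*36 = 144)
K = 59 (K = 2 - 3*(-3*5 - 4) = 2 - 3*(-15 - 4) = 2 - 3*(-19) = 2 + 57 = 59)
J - K = 144 - 1*59 = 144 - 59 = 85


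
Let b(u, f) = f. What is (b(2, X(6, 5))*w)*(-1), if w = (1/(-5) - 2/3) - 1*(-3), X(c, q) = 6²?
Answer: -384/5 ≈ -76.800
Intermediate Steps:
X(c, q) = 36
w = 32/15 (w = (1*(-⅕) - 2*⅓) + 3 = (-⅕ - ⅔) + 3 = -13/15 + 3 = 32/15 ≈ 2.1333)
(b(2, X(6, 5))*w)*(-1) = (36*(32/15))*(-1) = (384/5)*(-1) = -384/5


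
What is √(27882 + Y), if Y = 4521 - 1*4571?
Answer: 14*√142 ≈ 166.83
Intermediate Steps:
Y = -50 (Y = 4521 - 4571 = -50)
√(27882 + Y) = √(27882 - 50) = √27832 = 14*√142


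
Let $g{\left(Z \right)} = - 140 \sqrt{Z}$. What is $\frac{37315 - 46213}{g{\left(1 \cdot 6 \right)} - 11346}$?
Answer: $\frac{8413059}{10717843} - \frac{103810 \sqrt{6}}{10717843} \approx 0.76123$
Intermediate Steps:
$\frac{37315 - 46213}{g{\left(1 \cdot 6 \right)} - 11346} = \frac{37315 - 46213}{- 140 \sqrt{1 \cdot 6} - 11346} = - \frac{8898}{- 140 \sqrt{6} - 11346} = - \frac{8898}{-11346 - 140 \sqrt{6}}$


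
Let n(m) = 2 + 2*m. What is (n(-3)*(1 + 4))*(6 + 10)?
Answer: -320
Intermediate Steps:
(n(-3)*(1 + 4))*(6 + 10) = ((2 + 2*(-3))*(1 + 4))*(6 + 10) = ((2 - 6)*5)*16 = -4*5*16 = -20*16 = -320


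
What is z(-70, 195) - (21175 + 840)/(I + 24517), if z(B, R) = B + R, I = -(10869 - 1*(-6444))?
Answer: 878485/7204 ≈ 121.94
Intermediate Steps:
I = -17313 (I = -(10869 + 6444) = -1*17313 = -17313)
z(-70, 195) - (21175 + 840)/(I + 24517) = (-70 + 195) - (21175 + 840)/(-17313 + 24517) = 125 - 22015/7204 = 878485/7204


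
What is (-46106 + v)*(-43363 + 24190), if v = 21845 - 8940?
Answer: 636562773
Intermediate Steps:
v = 12905
(-46106 + v)*(-43363 + 24190) = (-46106 + 12905)*(-43363 + 24190) = -33201*(-19173) = 636562773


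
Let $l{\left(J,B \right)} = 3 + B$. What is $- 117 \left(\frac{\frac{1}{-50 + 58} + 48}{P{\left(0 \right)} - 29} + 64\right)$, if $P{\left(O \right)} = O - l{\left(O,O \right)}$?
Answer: $- \frac{1871883}{256} \approx -7312.0$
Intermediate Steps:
$P{\left(O \right)} = -3$ ($P{\left(O \right)} = O - \left(3 + O\right) = -3$)
$- 117 \left(\frac{\frac{1}{-50 + 58} + 48}{P{\left(0 \right)} - 29} + 64\right) = - 117 \left(\frac{\frac{1}{-50 + 58} + 48}{-3 - 29} + 64\right) = - 117 \left(\frac{\frac{1}{8} + 48}{-32} + 64\right) = - 117 \left(\left(\frac{1}{8} + 48\right) \left(- \frac{1}{32}\right) + 64\right) = - 117 \left(\frac{385}{8} \left(- \frac{1}{32}\right) + 64\right) = - 117 \left(- \frac{385}{256} + 64\right) = \left(-117\right) \frac{15999}{256} = - \frac{1871883}{256}$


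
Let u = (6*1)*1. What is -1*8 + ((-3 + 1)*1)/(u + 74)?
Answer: -321/40 ≈ -8.0250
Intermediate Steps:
u = 6 (u = 6*1 = 6)
-1*8 + ((-3 + 1)*1)/(u + 74) = -1*8 + ((-3 + 1)*1)/(6 + 74) = -8 - 2*1/80 = -8 - 1/40 = -321/40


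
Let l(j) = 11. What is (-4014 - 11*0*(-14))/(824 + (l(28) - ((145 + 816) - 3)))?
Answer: 1338/41 ≈ 32.634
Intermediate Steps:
(-4014 - 11*0*(-14))/(824 + (l(28) - ((145 + 816) - 3))) = (-4014 - 11*0*(-14))/(824 + (11 - ((145 + 816) - 3))) = (-4014 + 0*(-14))/(824 + (11 - (961 - 3))) = (-4014 + 0)/(824 + (11 - 1*958)) = -4014/(824 + (11 - 958)) = -4014/(824 - 947) = -4014/(-123) = -4014*(-1/123) = 1338/41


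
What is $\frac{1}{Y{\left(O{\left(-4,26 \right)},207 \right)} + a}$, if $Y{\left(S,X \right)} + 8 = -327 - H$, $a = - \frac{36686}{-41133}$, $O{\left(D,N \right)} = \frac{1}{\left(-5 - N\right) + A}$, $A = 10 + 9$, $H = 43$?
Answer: $- \frac{41133}{15511588} \approx -0.0026518$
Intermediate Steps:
$A = 19$
$O{\left(D,N \right)} = \frac{1}{14 - N}$ ($O{\left(D,N \right)} = \frac{1}{\left(-5 - N\right) + 19} = \frac{1}{14 - N}$)
$a = \frac{36686}{41133}$ ($a = \left(-36686\right) \left(- \frac{1}{41133}\right) = \frac{36686}{41133} \approx 0.89189$)
$Y{\left(S,X \right)} = -378$ ($Y{\left(S,X \right)} = -8 - 370 = -378$)
$\frac{1}{Y{\left(O{\left(-4,26 \right)},207 \right)} + a} = \frac{1}{-378 + \frac{36686}{41133}} = \frac{1}{- \frac{15511588}{41133}} = - \frac{41133}{15511588}$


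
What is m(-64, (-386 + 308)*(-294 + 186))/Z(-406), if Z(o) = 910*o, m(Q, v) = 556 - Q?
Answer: -31/18473 ≈ -0.0016781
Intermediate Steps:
m(-64, (-386 + 308)*(-294 + 186))/Z(-406) = (556 - 1*(-64))/((910*(-406))) = (556 + 64)/(-369460) = 620*(-1/369460) = -31/18473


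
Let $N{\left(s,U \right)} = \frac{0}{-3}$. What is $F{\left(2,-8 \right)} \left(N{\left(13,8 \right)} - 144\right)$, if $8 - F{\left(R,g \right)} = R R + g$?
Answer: $-1728$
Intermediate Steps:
$F{\left(R,g \right)} = 8 - g - R^{2}$ ($F{\left(R,g \right)} = 8 - \left(R R + g\right) = 8 - \left(R^{2} + g\right) = 8 - \left(g + R^{2}\right) = 8 - g - R^{2}$)
$N{\left(s,U \right)} = 0$ ($N{\left(s,U \right)} = 0 \left(- \frac{1}{3}\right) = 0$)
$F{\left(2,-8 \right)} \left(N{\left(13,8 \right)} - 144\right) = \left(8 - -8 - 2^{2}\right) \left(0 - 144\right) = \left(8 + 8 - 4\right) \left(-144\right) = 12 \left(-144\right) = -1728$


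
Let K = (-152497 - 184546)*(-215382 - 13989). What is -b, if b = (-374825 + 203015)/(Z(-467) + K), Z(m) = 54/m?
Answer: 26745090/12034261535999 ≈ 2.2224e-6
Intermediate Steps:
K = 77307889953 (K = -337043*(-229371) = 77307889953)
b = -26745090/12034261535999 (b = (-374825 + 203015)/(54/(-467) + 77307889953) = -171810/(54*(-1/467) + 77307889953) = -171810/(-54/467 + 77307889953) = -171810/36102784607997/467 = -171810*467/36102784607997 = -26745090/12034261535999 ≈ -2.2224e-6)
-b = -1*(-26745090/12034261535999) = 26745090/12034261535999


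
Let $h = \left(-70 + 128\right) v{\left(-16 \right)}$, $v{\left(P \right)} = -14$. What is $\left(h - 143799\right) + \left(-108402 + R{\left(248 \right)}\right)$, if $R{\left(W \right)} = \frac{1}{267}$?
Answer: $- \frac{67554470}{267} \approx -2.5301 \cdot 10^{5}$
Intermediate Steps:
$R{\left(W \right)} = \frac{1}{267}$
$h = -812$ ($h = \left(-70 + 128\right) \left(-14\right) = 58 \left(-14\right) = -812$)
$\left(h - 143799\right) + \left(-108402 + R{\left(248 \right)}\right) = \left(-812 - 143799\right) + \left(-108402 + \frac{1}{267}\right) = -144611 - \frac{28943333}{267} = - \frac{67554470}{267}$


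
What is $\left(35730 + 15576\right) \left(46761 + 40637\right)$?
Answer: $4484041788$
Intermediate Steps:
$\left(35730 + 15576\right) \left(46761 + 40637\right) = 51306 \cdot 87398 = 4484041788$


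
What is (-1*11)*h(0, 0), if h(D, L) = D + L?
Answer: 0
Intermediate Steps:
(-1*11)*h(0, 0) = (-1*11)*(0 + 0) = -11*0 = 0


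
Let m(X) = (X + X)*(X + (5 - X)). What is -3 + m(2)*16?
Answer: 317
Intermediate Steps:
m(X) = 10*X (m(X) = (2*X)*5 = 10*X)
-3 + m(2)*16 = -3 + (10*2)*16 = -3 + 20*16 = -3 + 320 = 317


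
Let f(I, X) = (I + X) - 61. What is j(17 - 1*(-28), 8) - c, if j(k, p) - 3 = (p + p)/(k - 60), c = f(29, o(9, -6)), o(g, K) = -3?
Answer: 554/15 ≈ 36.933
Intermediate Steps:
f(I, X) = -61 + I + X
c = -35 (c = -61 + 29 - 3 = -35)
j(k, p) = 3 + 2*p/(-60 + k) (j(k, p) = 3 + (p + p)/(k - 60) = 3 + (2*p)/(-60 + k) = 3 + 2*p/(-60 + k))
j(17 - 1*(-28), 8) - c = (-180 + 2*8 + 3*(17 - 1*(-28)))/(-60 + (17 - 1*(-28))) - 1*(-35) = (-180 + 16 + 3*(17 + 28))/(-60 + (17 + 28)) + 35 = (-180 + 16 + 3*45)/(-60 + 45) + 35 = (-180 + 16 + 135)/(-15) + 35 = -1/15*(-29) + 35 = 29/15 + 35 = 554/15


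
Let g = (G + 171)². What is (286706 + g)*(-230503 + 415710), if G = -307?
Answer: 56525546814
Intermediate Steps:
g = 18496 (g = (-307 + 171)² = (-136)² = 18496)
(286706 + g)*(-230503 + 415710) = (286706 + 18496)*(-230503 + 415710) = 305202*185207 = 56525546814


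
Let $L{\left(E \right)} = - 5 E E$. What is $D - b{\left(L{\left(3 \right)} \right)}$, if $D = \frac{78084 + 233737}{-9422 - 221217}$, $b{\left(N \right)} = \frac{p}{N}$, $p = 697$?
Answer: $\frac{146723438}{10378755} \approx 14.137$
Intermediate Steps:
$L{\left(E \right)} = - 5 E^{2}$
$b{\left(N \right)} = \frac{697}{N}$
$D = - \frac{311821}{230639}$ ($D = \frac{311821}{-230639} = 311821 \left(- \frac{1}{230639}\right) = - \frac{311821}{230639} \approx -1.352$)
$D - b{\left(L{\left(3 \right)} \right)} = - \frac{311821}{230639} - \frac{697}{\left(-5\right) 3^{2}} = - \frac{311821}{230639} - \frac{697}{\left(-5\right) 9} = - \frac{311821}{230639} - \frac{697}{-45} = - \frac{311821}{230639} - 697 \left(- \frac{1}{45}\right) = - \frac{311821}{230639} - - \frac{697}{45} = - \frac{311821}{230639} + \frac{697}{45} = \frac{146723438}{10378755}$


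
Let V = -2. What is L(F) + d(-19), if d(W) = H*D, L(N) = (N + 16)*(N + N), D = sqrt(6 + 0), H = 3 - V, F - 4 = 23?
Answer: 2322 + 5*sqrt(6) ≈ 2334.2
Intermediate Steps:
F = 27 (F = 4 + 23 = 27)
H = 5 (H = 3 - 1*(-2) = 3 + 2 = 5)
D = sqrt(6) ≈ 2.4495
L(N) = 2*N*(16 + N) (L(N) = (16 + N)*(2*N) = 2*N*(16 + N))
d(W) = 5*sqrt(6)
L(F) + d(-19) = 2*27*(16 + 27) + 5*sqrt(6) = 2*27*43 + 5*sqrt(6) = 2322 + 5*sqrt(6)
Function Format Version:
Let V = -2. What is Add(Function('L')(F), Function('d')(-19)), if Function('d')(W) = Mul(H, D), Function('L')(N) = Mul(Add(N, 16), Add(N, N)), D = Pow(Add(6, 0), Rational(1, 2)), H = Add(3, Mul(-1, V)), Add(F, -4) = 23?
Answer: Add(2322, Mul(5, Pow(6, Rational(1, 2)))) ≈ 2334.2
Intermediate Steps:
F = 27 (F = Add(4, 23) = 27)
H = 5 (H = Add(3, Mul(-1, -2)) = Add(3, 2) = 5)
D = Pow(6, Rational(1, 2)) ≈ 2.4495
Function('L')(N) = Mul(2, N, Add(16, N)) (Function('L')(N) = Mul(Add(16, N), Mul(2, N)) = Mul(2, N, Add(16, N)))
Function('d')(W) = Mul(5, Pow(6, Rational(1, 2)))
Add(Function('L')(F), Function('d')(-19)) = Add(Mul(2, 27, Add(16, 27)), Mul(5, Pow(6, Rational(1, 2)))) = Add(Mul(2, 27, 43), Mul(5, Pow(6, Rational(1, 2)))) = Add(2322, Mul(5, Pow(6, Rational(1, 2))))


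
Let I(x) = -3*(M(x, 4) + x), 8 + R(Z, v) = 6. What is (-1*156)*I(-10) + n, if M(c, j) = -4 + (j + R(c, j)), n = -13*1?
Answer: -5629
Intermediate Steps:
R(Z, v) = -2 (R(Z, v) = -8 + 6 = -2)
n = -13
M(c, j) = -6 + j (M(c, j) = -4 + (j - 2) = -4 + (-2 + j) = -6 + j)
I(x) = 6 - 3*x (I(x) = -3*((-6 + 4) + x) = -3*(-2 + x) = 6 - 3*x)
(-1*156)*I(-10) + n = (-1*156)*(6 - 3*(-10)) - 13 = -156*(6 + 30) - 13 = -156*36 - 13 = -5616 - 13 = -5629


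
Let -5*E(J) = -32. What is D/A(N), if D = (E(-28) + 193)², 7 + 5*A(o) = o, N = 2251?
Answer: 994009/11220 ≈ 88.593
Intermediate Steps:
E(J) = 32/5 (E(J) = -⅕*(-32) = 32/5)
A(o) = -7/5 + o/5
D = 994009/25 (D = (32/5 + 193)² = (997/5)² = 994009/25 ≈ 39760.)
D/A(N) = 994009/(25*(-7/5 + (⅕)*2251)) = 994009/(25*(-7/5 + 2251/5)) = 994009/(25*(2244/5)) = (994009/25)*(5/2244) = 994009/11220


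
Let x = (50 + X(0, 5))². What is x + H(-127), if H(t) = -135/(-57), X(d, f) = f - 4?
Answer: 49464/19 ≈ 2603.4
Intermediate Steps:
X(d, f) = -4 + f
H(t) = 45/19 (H(t) = -135*(-1/57) = 45/19)
x = 2601 (x = (50 + (-4 + 5))² = (50 + 1)² = 51² = 2601)
x + H(-127) = 2601 + 45/19 = 49464/19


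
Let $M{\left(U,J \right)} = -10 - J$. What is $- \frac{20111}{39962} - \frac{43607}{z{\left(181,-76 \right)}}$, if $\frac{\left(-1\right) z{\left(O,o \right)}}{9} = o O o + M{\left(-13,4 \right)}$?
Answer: $- \frac{3605410262}{7230799593} \approx -0.49862$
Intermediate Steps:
$z{\left(O,o \right)} = 126 - 9 O o^{2}$ ($z{\left(O,o \right)} = - 9 \left(o O o - 14\right) = - 9 \left(O o o - 14\right) = - 9 \left(O o^{2} - 14\right) = - 9 \left(-14 + O o^{2}\right) = 126 - 9 O o^{2}$)
$- \frac{20111}{39962} - \frac{43607}{z{\left(181,-76 \right)}} = - \frac{20111}{39962} - \frac{43607}{126 - 1629 \left(-76\right)^{2}} = \left(-20111\right) \frac{1}{39962} - \frac{43607}{126 - 1629 \cdot 5776} = - \frac{1547}{3074} - \frac{43607}{126 - 9409104} = - \frac{1547}{3074} - \frac{43607}{-9408978} = - \frac{1547}{3074} - - \frac{43607}{9408978} = - \frac{1547}{3074} + \frac{43607}{9408978} = - \frac{3605410262}{7230799593}$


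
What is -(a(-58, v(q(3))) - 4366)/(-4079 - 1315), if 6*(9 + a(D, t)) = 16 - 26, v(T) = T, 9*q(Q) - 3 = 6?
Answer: -6565/8091 ≈ -0.81140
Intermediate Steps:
q(Q) = 1 (q(Q) = ⅓ + (⅑)*6 = ⅓ + ⅔ = 1)
a(D, t) = -32/3 (a(D, t) = -9 + (16 - 26)/6 = -9 + (⅙)*(-10) = -9 - 5/3 = -32/3)
-(a(-58, v(q(3))) - 4366)/(-4079 - 1315) = -(-32/3 - 4366)/(-4079 - 1315) = -(-13130)/(3*(-5394)) = -(-13130)*(-1)/(3*5394) = -1*6565/8091 = -6565/8091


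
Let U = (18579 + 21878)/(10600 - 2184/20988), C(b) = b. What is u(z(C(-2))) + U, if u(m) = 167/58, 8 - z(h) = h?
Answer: 1800022100/268818661 ≈ 6.6960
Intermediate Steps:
z(h) = 8 - h
u(m) = 167/58 (u(m) = 167*(1/58) = 167/58)
U = 70759293/18539218 (U = 40457/(10600 - 2184*1/20988) = 40457/(10600 - 182/1749) = 40457/(18539218/1749) = 40457*(1749/18539218) = 70759293/18539218 ≈ 3.8167)
u(z(C(-2))) + U = 167/58 + 70759293/18539218 = 1800022100/268818661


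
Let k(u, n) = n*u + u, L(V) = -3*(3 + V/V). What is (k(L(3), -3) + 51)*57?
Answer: 4275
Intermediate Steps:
L(V) = -12 (L(V) = -3*(3 + 1) = -3*4 = -12)
k(u, n) = u + n*u
(k(L(3), -3) + 51)*57 = (-12*(1 - 3) + 51)*57 = (-12*(-2) + 51)*57 = (24 + 51)*57 = 75*57 = 4275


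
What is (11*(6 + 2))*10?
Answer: 880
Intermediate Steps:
(11*(6 + 2))*10 = (11*8)*10 = 88*10 = 880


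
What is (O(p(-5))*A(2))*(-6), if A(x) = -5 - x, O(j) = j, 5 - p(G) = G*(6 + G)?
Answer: 420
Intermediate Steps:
p(G) = 5 - G*(6 + G)
(O(p(-5))*A(2))*(-6) = ((5 - 1*(-5)² - 6*(-5))*(-5 - 1*2))*(-6) = ((5 - 1*25 + 30)*(-5 - 2))*(-6) = ((5 - 25 + 30)*(-7))*(-6) = (10*(-7))*(-6) = -70*(-6) = 420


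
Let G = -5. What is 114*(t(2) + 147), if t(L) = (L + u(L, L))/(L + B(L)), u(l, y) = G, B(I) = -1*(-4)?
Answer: 16701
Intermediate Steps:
B(I) = 4
u(l, y) = -5
t(L) = (-5 + L)/(4 + L) (t(L) = (L - 5)/(L + 4) = (-5 + L)/(4 + L))
114*(t(2) + 147) = 114*((-5 + 2)/(4 + 2) + 147) = 114*(-3/6 + 147) = 114*((⅙)*(-3) + 147) = 114*(-½ + 147) = 114*(293/2) = 16701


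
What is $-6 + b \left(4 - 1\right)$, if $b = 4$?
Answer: $6$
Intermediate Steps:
$-6 + b \left(4 - 1\right) = -6 + 4 \left(4 - 1\right) = -6 + 4 \cdot 3 = -6 + 12 = 6$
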